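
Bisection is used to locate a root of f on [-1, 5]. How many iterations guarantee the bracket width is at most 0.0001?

Width after n steps is 6/2^n. Need 2^n ≥ 6/0.0001 = 60000.
2^15 = 32768 < 60000 ≤ 2^16 = 65536, so n = 16.

16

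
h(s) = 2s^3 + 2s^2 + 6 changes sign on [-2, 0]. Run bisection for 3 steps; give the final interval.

s = -1 gives h = 6, positive; keep [-2, -1]
s = -1.5 gives h = 3.75, positive; keep [-2, -1.5]
s = -1.75 gives h = 1.40625, positive; keep [-2, -1.75]

[-2, -1.75]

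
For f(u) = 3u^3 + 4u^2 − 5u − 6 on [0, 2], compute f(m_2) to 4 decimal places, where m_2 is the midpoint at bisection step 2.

5.6250

u = 1 gives f = -4, negative; keep [1, 2]
u = 1.5 gives f = 5.625, positive; keep [1, 1.5]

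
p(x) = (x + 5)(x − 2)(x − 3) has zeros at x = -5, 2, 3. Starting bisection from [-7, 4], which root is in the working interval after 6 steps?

midpoint -1.5: p = 55.125 > 0 → [-7, -1.5]
midpoint -4.25: p = 33.984375 > 0 → [-7, -4.25]
midpoint -5.625: p = -41.103516 < 0 → [-5.625, -4.25]
midpoint -4.9375: p = 3.4417 > 0 → [-5.625, -4.9375]
midpoint -5.28125: p = -16.9588 < 0 → [-5.28125, -4.9375]
midpoint -5.109375: p = -6.3058 < 0 → [-5.109375, -4.9375]

-5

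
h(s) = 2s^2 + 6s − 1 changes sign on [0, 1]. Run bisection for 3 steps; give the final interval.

midpoint 0.5: h = 2.5 > 0 → [0, 0.5]
midpoint 0.25: h = 0.625 > 0 → [0, 0.25]
midpoint 0.125: h = -0.21875 < 0 → [0.125, 0.25]

[0.125, 0.25]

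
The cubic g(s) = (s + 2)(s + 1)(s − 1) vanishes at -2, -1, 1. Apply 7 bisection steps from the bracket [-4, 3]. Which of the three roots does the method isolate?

s = -0.5 gives g = -1.125, negative; keep [-0.5, 3]
s = 1.25 gives g = 1.828125, positive; keep [-0.5, 1.25]
s = 0.375 gives g = -2.041016, negative; keep [0.375, 1.25]
s = 0.8125 gives g = -0.9558, negative; keep [0.8125, 1.25]
s = 1.03125 gives g = 0.1924, positive; keep [0.8125, 1.03125]
s = 0.921875 gives g = -0.4387, negative; keep [0.921875, 1.03125]
s = 0.9765625 gives g = -0.1379, negative; keep [0.9765625, 1.03125]

1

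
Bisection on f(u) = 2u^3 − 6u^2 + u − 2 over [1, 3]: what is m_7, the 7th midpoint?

m = 2, f(m) = -8 (−); new bracket [2, 3]
m = 2.5, f(m) = -5.75 (−); new bracket [2.5, 3]
m = 2.75, f(m) = -3.03125 (−); new bracket [2.75, 3]
m = 2.875, f(m) = -1.1914 (−); new bracket [2.875, 3]
m = 2.9375, f(m) = -0.1411 (−); new bracket [2.9375, 3]
m = 2.96875, f(m) = 0.4179 (+); new bracket [2.9375, 2.96875]
m = 2.953125, f(m) = 0.1355 (+); new bracket [2.9375, 2.953125]

2.953125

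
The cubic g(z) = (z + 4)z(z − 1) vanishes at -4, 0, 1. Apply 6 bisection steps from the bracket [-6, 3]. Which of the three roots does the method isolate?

m = -1.5, g(m) = 9.375 (+); new bracket [-6, -1.5]
m = -3.75, g(m) = 4.453125 (+); new bracket [-6, -3.75]
m = -4.875, g(m) = -25.060547 (−); new bracket [-4.875, -3.75]
m = -4.3125, g(m) = -7.1594 (−); new bracket [-4.3125, -3.75]
m = -4.03125, g(m) = -0.6338 (−); new bracket [-4.03125, -3.75]
m = -3.890625, g(m) = 2.0811 (+); new bracket [-4.03125, -3.890625]

-4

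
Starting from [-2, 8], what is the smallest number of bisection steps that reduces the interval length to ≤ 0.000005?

21

Width after n steps is 10/2^n. Need 2^n ≥ 10/0.000005 = 2000000.
2^20 = 1048576 < 2000000 ≤ 2^21 = 2097152, so n = 21.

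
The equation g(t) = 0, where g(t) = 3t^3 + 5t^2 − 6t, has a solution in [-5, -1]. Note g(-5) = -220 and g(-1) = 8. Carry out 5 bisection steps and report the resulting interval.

midpoint -3: g = -18 < 0 → [-3, -1]
midpoint -2: g = 8 > 0 → [-3, -2]
midpoint -2.5: g = -0.625 < 0 → [-2.5, -2]
midpoint -2.25: g = 4.6406 > 0 → [-2.5, -2.25]
midpoint -2.375: g = 2.2637 > 0 → [-2.5, -2.375]

[-2.5, -2.375]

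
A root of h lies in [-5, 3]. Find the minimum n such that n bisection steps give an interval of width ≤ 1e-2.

10

Width after n steps is 8/2^n. Need 2^n ≥ 8/1e-2 = 800.
2^9 = 512 < 800 ≤ 2^10 = 1024, so n = 10.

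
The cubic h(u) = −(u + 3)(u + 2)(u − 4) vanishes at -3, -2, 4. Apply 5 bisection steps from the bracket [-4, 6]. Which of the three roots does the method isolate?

m = 1, h(m) = 36 (+); new bracket [1, 6]
m = 3.5, h(m) = 17.875 (+); new bracket [3.5, 6]
m = 4.75, h(m) = -39.234375 (−); new bracket [3.5, 4.75]
m = 4.125, h(m) = -5.4551 (−); new bracket [3.5, 4.125]
m = 3.8125, h(m) = 7.4246 (+); new bracket [3.8125, 4.125]

4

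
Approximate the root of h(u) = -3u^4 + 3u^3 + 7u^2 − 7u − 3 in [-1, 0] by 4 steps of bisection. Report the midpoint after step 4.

m = -0.5, h(m) = 1.6875 (+); new bracket [-0.5, 0]
m = -0.25, h(m) = -0.871094 (−); new bracket [-0.5, -0.25]
m = -0.375, h(m) = 0.391846 (+); new bracket [-0.375, -0.25]
m = -0.3125, h(m) = -0.2491 (−); new bracket [-0.375, -0.3125]

-0.3125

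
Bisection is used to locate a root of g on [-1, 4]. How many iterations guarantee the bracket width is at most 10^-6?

23

Width after n steps is 5/2^n. Need 2^n ≥ 5/10^-6 = 5000000.
2^22 = 4194304 < 5000000 ≤ 2^23 = 8388608, so n = 23.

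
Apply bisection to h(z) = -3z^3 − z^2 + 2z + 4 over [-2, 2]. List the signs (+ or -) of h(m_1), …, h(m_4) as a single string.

h(0) = 4 > 0, so the root lies in [0, 2]
h(1) = 2 > 0, so the root lies in [1, 2]
h(1.5) = -5.375 < 0, so the root lies in [1, 1.5]
h(1.25) = -0.9219 < 0, so the root lies in [1, 1.25]

++--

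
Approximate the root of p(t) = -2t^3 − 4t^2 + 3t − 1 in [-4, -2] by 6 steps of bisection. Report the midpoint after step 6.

-2.65625

t = -3 gives p = 8, positive; keep [-3, -2]
t = -2.5 gives p = -2.25, negative; keep [-3, -2.5]
t = -2.75 gives p = 2.09375, positive; keep [-2.75, -2.5]
t = -2.625 gives p = -0.2617, negative; keep [-2.75, -2.625]
t = -2.6875 gives p = 0.8687, positive; keep [-2.6875, -2.625]
t = -2.65625 gives p = 0.2918, positive; keep [-2.65625, -2.625]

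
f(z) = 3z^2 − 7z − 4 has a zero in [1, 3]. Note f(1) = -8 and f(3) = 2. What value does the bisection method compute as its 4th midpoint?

2.875

m = 2, f(m) = -6 (−); new bracket [2, 3]
m = 2.5, f(m) = -2.75 (−); new bracket [2.5, 3]
m = 2.75, f(m) = -0.5625 (−); new bracket [2.75, 3]
m = 2.875, f(m) = 0.6719 (+); new bracket [2.75, 2.875]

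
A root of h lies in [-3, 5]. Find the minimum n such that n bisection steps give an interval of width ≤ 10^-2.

Width after n steps is 8/2^n. Need 2^n ≥ 8/10^-2 = 800.
2^9 = 512 < 800 ≤ 2^10 = 1024, so n = 10.

10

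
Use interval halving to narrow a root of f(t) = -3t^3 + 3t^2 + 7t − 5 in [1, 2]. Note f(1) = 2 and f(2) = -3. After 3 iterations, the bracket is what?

[1.75, 1.875]

t = 1.5 gives f = 2.125, positive; keep [1.5, 2]
t = 1.75 gives f = 0.359375, positive; keep [1.75, 2]
t = 1.875 gives f = -1.103516, negative; keep [1.75, 1.875]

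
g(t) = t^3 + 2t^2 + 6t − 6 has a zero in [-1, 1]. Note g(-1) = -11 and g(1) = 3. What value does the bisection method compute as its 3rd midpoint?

0.75

g(0) = -6 < 0, so the root lies in [0, 1]
g(0.5) = -2.375 < 0, so the root lies in [0.5, 1]
g(0.75) = 0.046875 > 0, so the root lies in [0.5, 0.75]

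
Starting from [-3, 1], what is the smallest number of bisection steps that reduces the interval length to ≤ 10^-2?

Width after n steps is 4/2^n. Need 2^n ≥ 4/10^-2 = 400.
2^8 = 256 < 400 ≤ 2^9 = 512, so n = 9.

9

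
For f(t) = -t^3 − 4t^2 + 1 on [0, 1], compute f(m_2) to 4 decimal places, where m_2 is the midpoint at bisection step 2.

midpoint 0.5: f = -0.125 < 0 → [0, 0.5]
midpoint 0.25: f = 0.734375 > 0 → [0.25, 0.5]

0.7344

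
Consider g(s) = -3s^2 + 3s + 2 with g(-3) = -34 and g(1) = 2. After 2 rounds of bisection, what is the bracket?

[-1, 0]

midpoint -1: g = -4 < 0 → [-1, 1]
midpoint 0: g = 2 > 0 → [-1, 0]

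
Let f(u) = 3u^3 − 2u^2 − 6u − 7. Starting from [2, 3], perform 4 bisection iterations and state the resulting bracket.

m = 2.5, f(m) = 12.375 (+); new bracket [2, 2.5]
m = 2.25, f(m) = 3.546875 (+); new bracket [2, 2.25]
m = 2.125, f(m) = 0.005859 (+); new bracket [2, 2.125]
m = 2.0625, f(m) = -1.5618 (−); new bracket [2.0625, 2.125]

[2.0625, 2.125]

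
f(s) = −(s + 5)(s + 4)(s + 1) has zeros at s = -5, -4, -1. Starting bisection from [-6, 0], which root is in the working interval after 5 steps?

midpoint -3: f = 4 > 0 → [-3, 0]
midpoint -1.5: f = 4.375 > 0 → [-1.5, 0]
midpoint -0.75: f = -3.453125 < 0 → [-1.5, -0.75]
midpoint -1.125: f = 1.3926 > 0 → [-1.125, -0.75]
midpoint -0.9375: f = -0.7776 < 0 → [-1.125, -0.9375]

-1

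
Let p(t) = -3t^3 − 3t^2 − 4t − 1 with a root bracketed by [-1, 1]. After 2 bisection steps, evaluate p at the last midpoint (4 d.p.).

p(0) = -1 < 0, so the root lies in [-1, 0]
p(-0.5) = 0.625 > 0, so the root lies in [-0.5, 0]

0.6250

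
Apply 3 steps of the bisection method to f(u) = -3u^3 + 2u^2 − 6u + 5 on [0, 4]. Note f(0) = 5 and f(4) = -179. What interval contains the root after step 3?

[0.5, 1]

u = 2 gives f = -23, negative; keep [0, 2]
u = 1 gives f = -2, negative; keep [0, 1]
u = 0.5 gives f = 2.125, positive; keep [0.5, 1]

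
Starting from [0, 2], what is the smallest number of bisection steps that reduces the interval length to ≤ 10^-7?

Width after n steps is 2/2^n. Need 2^n ≥ 2/10^-7 = 20000000.
2^24 = 16777216 < 20000000 ≤ 2^25 = 33554432, so n = 25.

25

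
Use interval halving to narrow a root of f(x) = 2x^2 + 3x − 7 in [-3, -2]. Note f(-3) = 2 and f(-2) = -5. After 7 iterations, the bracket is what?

m = -2.5, f(m) = -2 (−); new bracket [-3, -2.5]
m = -2.75, f(m) = -0.125 (−); new bracket [-3, -2.75]
m = -2.875, f(m) = 0.90625 (+); new bracket [-2.875, -2.75]
m = -2.8125, f(m) = 0.3828 (+); new bracket [-2.8125, -2.75]
m = -2.78125, f(m) = 0.127 (+); new bracket [-2.78125, -2.75]
m = -2.765625, f(m) = 0.0005 (+); new bracket [-2.765625, -2.75]
m = -2.7578125, f(m) = -0.0624 (−); new bracket [-2.765625, -2.7578125]

[-2.765625, -2.7578125]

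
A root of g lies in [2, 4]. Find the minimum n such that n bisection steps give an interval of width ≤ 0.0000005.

22

Width after n steps is 2/2^n. Need 2^n ≥ 2/0.0000005 = 4000000.
2^21 = 2097152 < 4000000 ≤ 2^22 = 4194304, so n = 22.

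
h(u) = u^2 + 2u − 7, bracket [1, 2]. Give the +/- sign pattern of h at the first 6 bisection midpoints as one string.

m = 1.5, h(m) = -1.75 (−); new bracket [1.5, 2]
m = 1.75, h(m) = -0.4375 (−); new bracket [1.75, 2]
m = 1.875, h(m) = 0.265625 (+); new bracket [1.75, 1.875]
m = 1.8125, h(m) = -0.0898 (−); new bracket [1.8125, 1.875]
m = 1.84375, h(m) = 0.0869 (+); new bracket [1.8125, 1.84375]
m = 1.828125, h(m) = -0.0017 (−); new bracket [1.828125, 1.84375]

--+-+-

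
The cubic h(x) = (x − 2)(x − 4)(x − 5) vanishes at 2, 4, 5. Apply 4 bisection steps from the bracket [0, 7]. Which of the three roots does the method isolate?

2

h(3.5) = 1.125 > 0, so the root lies in [0, 3.5]
h(1.75) = -1.828125 < 0, so the root lies in [1.75, 3.5]
h(2.625) = 2.041016 > 0, so the root lies in [1.75, 2.625]
h(2.1875) = 0.9558 > 0, so the root lies in [1.75, 2.1875]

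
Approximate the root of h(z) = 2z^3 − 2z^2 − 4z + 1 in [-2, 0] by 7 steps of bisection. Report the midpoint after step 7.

-1.140625

m = -1, h(m) = 1 (+); new bracket [-2, -1]
m = -1.5, h(m) = -4.25 (−); new bracket [-1.5, -1]
m = -1.25, h(m) = -1.03125 (−); new bracket [-1.25, -1]
m = -1.125, h(m) = 0.1211 (+); new bracket [-1.25, -1.125]
m = -1.1875, h(m) = -0.4194 (−); new bracket [-1.1875, -1.125]
m = -1.15625, h(m) = -0.1404 (−); new bracket [-1.15625, -1.125]
m = -1.140625, h(m) = -0.0075 (−); new bracket [-1.140625, -1.125]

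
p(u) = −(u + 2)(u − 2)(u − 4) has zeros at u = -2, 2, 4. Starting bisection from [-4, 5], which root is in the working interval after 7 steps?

midpoint 0.5: p = -13.125 < 0 → [-4, 0.5]
midpoint -1.75: p = -5.390625 < 0 → [-4, -1.75]
midpoint -2.875: p = 29.326172 > 0 → [-2.875, -1.75]
midpoint -2.3125: p = 8.5071 > 0 → [-2.3125, -1.75]
midpoint -2.03125: p = 0.7598 > 0 → [-2.03125, -1.75]
midpoint -1.890625: p = -2.5067 < 0 → [-2.03125, -1.890625]
midpoint -1.9609375: p = -0.9223 < 0 → [-2.03125, -1.9609375]

-2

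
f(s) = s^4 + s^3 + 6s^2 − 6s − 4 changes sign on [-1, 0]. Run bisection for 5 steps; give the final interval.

s = -0.5 gives f = 0.4375, positive; keep [-0.5, 0]
s = -0.25 gives f = -2.136719, negative; keep [-0.5, -0.25]
s = -0.375 gives f = -0.939209, negative; keep [-0.5, -0.375]
s = -0.4375 gives f = -0.2737, negative; keep [-0.5, -0.4375]
s = -0.46875 gives f = 0.0761, positive; keep [-0.46875, -0.4375]

[-0.46875, -0.4375]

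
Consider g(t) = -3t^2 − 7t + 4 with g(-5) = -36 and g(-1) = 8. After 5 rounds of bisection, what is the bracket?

m = -3, g(m) = -2 (−); new bracket [-3, -1]
m = -2, g(m) = 6 (+); new bracket [-3, -2]
m = -2.5, g(m) = 2.75 (+); new bracket [-3, -2.5]
m = -2.75, g(m) = 0.5625 (+); new bracket [-3, -2.75]
m = -2.875, g(m) = -0.6719 (−); new bracket [-2.875, -2.75]

[-2.875, -2.75]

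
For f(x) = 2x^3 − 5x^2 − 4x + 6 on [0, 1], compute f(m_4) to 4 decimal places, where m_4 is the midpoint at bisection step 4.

midpoint 0.5: f = 3 > 0 → [0.5, 1]
midpoint 0.75: f = 1.03125 > 0 → [0.75, 1]
midpoint 0.875: f = 0.011719 > 0 → [0.875, 1]
midpoint 0.9375: f = -0.4966 < 0 → [0.875, 0.9375]

-0.4966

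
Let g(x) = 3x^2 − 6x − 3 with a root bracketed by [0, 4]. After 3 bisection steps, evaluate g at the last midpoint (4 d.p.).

0.7500

x = 2 gives g = -3, negative; keep [2, 4]
x = 3 gives g = 6, positive; keep [2, 3]
x = 2.5 gives g = 0.75, positive; keep [2, 2.5]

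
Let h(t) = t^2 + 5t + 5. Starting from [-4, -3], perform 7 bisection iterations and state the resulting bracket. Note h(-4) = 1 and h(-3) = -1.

[-3.625, -3.6171875]

h(-3.5) = -0.25 < 0, so the root lies in [-4, -3.5]
h(-3.75) = 0.3125 > 0, so the root lies in [-3.75, -3.5]
h(-3.625) = 0.015625 > 0, so the root lies in [-3.625, -3.5]
h(-3.5625) = -0.1211 < 0, so the root lies in [-3.625, -3.5625]
h(-3.59375) = -0.0537 < 0, so the root lies in [-3.625, -3.59375]
h(-3.609375) = -0.0193 < 0, so the root lies in [-3.625, -3.609375]
h(-3.6171875) = -0.0019 < 0, so the root lies in [-3.625, -3.6171875]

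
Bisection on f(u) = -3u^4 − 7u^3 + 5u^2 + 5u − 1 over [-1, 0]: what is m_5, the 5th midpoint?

f(-0.5) = -1.5625 < 0, so the root lies in [-1, -0.5]
f(-0.75) = 0.066406 > 0, so the root lies in [-0.75, -0.5]
f(-0.625) = -0.920654 < 0, so the root lies in [-0.75, -0.625]
f(-0.6875) = -0.4698 < 0, so the root lies in [-0.75, -0.6875]
f(-0.71875) = -0.2122 < 0, so the root lies in [-0.75, -0.71875]

-0.71875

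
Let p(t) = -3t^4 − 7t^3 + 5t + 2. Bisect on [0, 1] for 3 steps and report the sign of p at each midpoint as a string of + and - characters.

midpoint 0.5: p = 3.4375 > 0 → [0.5, 1]
midpoint 0.75: p = 1.847656 > 0 → [0.75, 1]
midpoint 0.875: p = -0.072998 < 0 → [0.75, 0.875]

++-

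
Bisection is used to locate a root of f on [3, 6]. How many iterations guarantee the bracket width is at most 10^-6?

Width after n steps is 3/2^n. Need 2^n ≥ 3/10^-6 = 3000000.
2^21 = 2097152 < 3000000 ≤ 2^22 = 4194304, so n = 22.

22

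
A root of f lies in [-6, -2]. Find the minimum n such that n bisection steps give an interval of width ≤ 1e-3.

12

Width after n steps is 4/2^n. Need 2^n ≥ 4/1e-3 = 4000.
2^11 = 2048 < 4000 ≤ 2^12 = 4096, so n = 12.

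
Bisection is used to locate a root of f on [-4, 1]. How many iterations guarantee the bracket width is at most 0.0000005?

Width after n steps is 5/2^n. Need 2^n ≥ 5/0.0000005 = 10000000.
2^23 = 8388608 < 10000000 ≤ 2^24 = 16777216, so n = 24.

24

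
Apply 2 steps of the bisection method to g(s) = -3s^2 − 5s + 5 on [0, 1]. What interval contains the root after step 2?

[0.5, 0.75]

s = 0.5 gives g = 1.75, positive; keep [0.5, 1]
s = 0.75 gives g = -0.4375, negative; keep [0.5, 0.75]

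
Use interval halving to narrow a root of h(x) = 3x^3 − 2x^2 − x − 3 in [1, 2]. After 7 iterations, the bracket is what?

[1.40625, 1.4140625]

h(1.5) = 1.125 > 0, so the root lies in [1, 1.5]
h(1.25) = -1.515625 < 0, so the root lies in [1.25, 1.5]
h(1.375) = -0.357422 < 0, so the root lies in [1.375, 1.5]
h(1.4375) = 0.3411 > 0, so the root lies in [1.375, 1.4375]
h(1.40625) = -0.0186 < 0, so the root lies in [1.40625, 1.4375]
h(1.421875) = 0.1586 > 0, so the root lies in [1.40625, 1.421875]
h(1.4140625) = 0.0694 > 0, so the root lies in [1.40625, 1.4140625]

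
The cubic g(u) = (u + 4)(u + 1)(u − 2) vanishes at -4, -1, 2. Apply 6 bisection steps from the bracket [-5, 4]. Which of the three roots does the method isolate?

m = -0.5, g(m) = -4.375 (−); new bracket [-0.5, 4]
m = 1.75, g(m) = -3.953125 (−); new bracket [1.75, 4]
m = 2.875, g(m) = 23.310547 (+); new bracket [1.75, 2.875]
m = 2.3125, g(m) = 6.5344 (+); new bracket [1.75, 2.3125]
m = 2.03125, g(m) = 0.5713 (+); new bracket [1.75, 2.03125]
m = 1.890625, g(m) = -1.8624 (−); new bracket [1.890625, 2.03125]

2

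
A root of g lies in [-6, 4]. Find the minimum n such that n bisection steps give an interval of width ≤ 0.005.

Width after n steps is 10/2^n. Need 2^n ≥ 10/0.005 = 2000.
2^10 = 1024 < 2000 ≤ 2^11 = 2048, so n = 11.

11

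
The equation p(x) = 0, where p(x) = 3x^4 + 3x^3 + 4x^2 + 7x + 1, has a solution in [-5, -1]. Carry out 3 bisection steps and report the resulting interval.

[-1.5, -1]

x = -3 gives p = 178, positive; keep [-3, -1]
x = -2 gives p = 27, positive; keep [-2, -1]
x = -1.5 gives p = 4.5625, positive; keep [-1.5, -1]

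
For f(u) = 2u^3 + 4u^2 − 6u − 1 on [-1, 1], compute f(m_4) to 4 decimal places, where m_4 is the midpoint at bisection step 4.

midpoint 0: f = -1 < 0 → [-1, 0]
midpoint -0.5: f = 2.75 > 0 → [-0.5, 0]
midpoint -0.25: f = 0.71875 > 0 → [-0.25, 0]
midpoint -0.125: f = -0.1914 < 0 → [-0.25, -0.125]

-0.1914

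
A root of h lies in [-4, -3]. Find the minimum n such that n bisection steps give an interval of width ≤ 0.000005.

Width after n steps is 1/2^n. Need 2^n ≥ 1/0.000005 = 200000.
2^17 = 131072 < 200000 ≤ 2^18 = 262144, so n = 18.

18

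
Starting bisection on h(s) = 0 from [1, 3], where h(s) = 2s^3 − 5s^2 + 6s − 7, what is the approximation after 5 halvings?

1.9375

s = 2 gives h = 1, positive; keep [1, 2]
s = 1.5 gives h = -2.5, negative; keep [1.5, 2]
s = 1.75 gives h = -1.09375, negative; keep [1.75, 2]
s = 1.875 gives h = -0.1445, negative; keep [1.875, 2]
s = 1.9375 gives h = 0.4019, positive; keep [1.875, 1.9375]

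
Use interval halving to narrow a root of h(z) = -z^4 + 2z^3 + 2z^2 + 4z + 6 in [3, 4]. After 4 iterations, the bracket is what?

m = 3.5, h(m) = -19.8125 (−); new bracket [3, 3.5]
m = 3.25, h(m) = -2.785156 (−); new bracket [3, 3.25]
m = 3.125, h(m) = 3.698975 (+); new bracket [3.125, 3.25]
m = 3.1875, h(m) = 0.6125 (+); new bracket [3.1875, 3.25]

[3.1875, 3.25]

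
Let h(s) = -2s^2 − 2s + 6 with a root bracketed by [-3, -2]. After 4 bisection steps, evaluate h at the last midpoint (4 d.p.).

-0.0703

midpoint -2.5: h = -1.5 < 0 → [-2.5, -2]
midpoint -2.25: h = 0.375 > 0 → [-2.5, -2.25]
midpoint -2.375: h = -0.53125 < 0 → [-2.375, -2.25]
midpoint -2.3125: h = -0.0703 < 0 → [-2.3125, -2.25]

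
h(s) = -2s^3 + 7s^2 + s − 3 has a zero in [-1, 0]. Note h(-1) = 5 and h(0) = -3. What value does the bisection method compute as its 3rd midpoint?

m = -0.5, h(m) = -1.5 (−); new bracket [-1, -0.5]
m = -0.75, h(m) = 1.03125 (+); new bracket [-0.75, -0.5]
m = -0.625, h(m) = -0.402344 (−); new bracket [-0.75, -0.625]

-0.625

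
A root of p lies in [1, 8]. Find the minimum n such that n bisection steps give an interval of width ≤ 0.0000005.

Width after n steps is 7/2^n. Need 2^n ≥ 7/0.0000005 = 14000000.
2^23 = 8388608 < 14000000 ≤ 2^24 = 16777216, so n = 24.

24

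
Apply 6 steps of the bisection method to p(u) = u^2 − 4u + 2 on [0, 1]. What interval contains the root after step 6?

[0.578125, 0.59375]

u = 0.5 gives p = 0.25, positive; keep [0.5, 1]
u = 0.75 gives p = -0.4375, negative; keep [0.5, 0.75]
u = 0.625 gives p = -0.109375, negative; keep [0.5, 0.625]
u = 0.5625 gives p = 0.0664, positive; keep [0.5625, 0.625]
u = 0.59375 gives p = -0.0225, negative; keep [0.5625, 0.59375]
u = 0.578125 gives p = 0.0217, positive; keep [0.578125, 0.59375]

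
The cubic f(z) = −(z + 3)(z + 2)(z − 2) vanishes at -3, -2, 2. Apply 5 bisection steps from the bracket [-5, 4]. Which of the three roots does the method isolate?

2

m = -0.5, f(m) = 9.375 (+); new bracket [-0.5, 4]
m = 1.75, f(m) = 4.453125 (+); new bracket [1.75, 4]
m = 2.875, f(m) = -25.060547 (−); new bracket [1.75, 2.875]
m = 2.3125, f(m) = -7.1594 (−); new bracket [1.75, 2.3125]
m = 2.03125, f(m) = -0.6338 (−); new bracket [1.75, 2.03125]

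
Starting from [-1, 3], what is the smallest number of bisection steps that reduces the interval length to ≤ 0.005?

Width after n steps is 4/2^n. Need 2^n ≥ 4/0.005 = 800.
2^9 = 512 < 800 ≤ 2^10 = 1024, so n = 10.

10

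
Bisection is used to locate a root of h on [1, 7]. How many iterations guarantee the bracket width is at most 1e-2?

Width after n steps is 6/2^n. Need 2^n ≥ 6/1e-2 = 600.
2^9 = 512 < 600 ≤ 2^10 = 1024, so n = 10.

10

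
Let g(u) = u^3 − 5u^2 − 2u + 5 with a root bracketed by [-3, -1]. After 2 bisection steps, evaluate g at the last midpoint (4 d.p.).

g(-2) = -19 < 0, so the root lies in [-2, -1]
g(-1.5) = -6.625 < 0, so the root lies in [-1.5, -1]

-6.6250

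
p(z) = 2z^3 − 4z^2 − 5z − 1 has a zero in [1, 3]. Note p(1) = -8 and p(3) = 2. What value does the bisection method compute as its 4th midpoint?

m = 2, p(m) = -11 (−); new bracket [2, 3]
m = 2.5, p(m) = -7.25 (−); new bracket [2.5, 3]
m = 2.75, p(m) = -3.40625 (−); new bracket [2.75, 3]
m = 2.875, p(m) = -0.9102 (−); new bracket [2.875, 3]

2.875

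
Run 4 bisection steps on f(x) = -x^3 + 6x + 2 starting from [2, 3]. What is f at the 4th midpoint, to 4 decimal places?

0.5486

f(2.5) = 1.375 > 0, so the root lies in [2.5, 3]
f(2.75) = -2.296875 < 0, so the root lies in [2.5, 2.75]
f(2.625) = -0.337891 < 0, so the root lies in [2.5, 2.625]
f(2.5625) = 0.5486 > 0, so the root lies in [2.5625, 2.625]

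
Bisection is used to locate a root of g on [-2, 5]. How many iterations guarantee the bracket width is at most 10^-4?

Width after n steps is 7/2^n. Need 2^n ≥ 7/10^-4 = 70000.
2^16 = 65536 < 70000 ≤ 2^17 = 131072, so n = 17.

17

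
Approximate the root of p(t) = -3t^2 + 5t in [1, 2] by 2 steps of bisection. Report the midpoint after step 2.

p(1.5) = 0.75 > 0, so the root lies in [1.5, 2]
p(1.75) = -0.4375 < 0, so the root lies in [1.5, 1.75]

1.75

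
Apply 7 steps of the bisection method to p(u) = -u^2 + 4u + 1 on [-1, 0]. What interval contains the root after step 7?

[-0.2421875, -0.234375]

u = -0.5 gives p = -1.25, negative; keep [-0.5, 0]
u = -0.25 gives p = -0.0625, negative; keep [-0.25, 0]
u = -0.125 gives p = 0.484375, positive; keep [-0.25, -0.125]
u = -0.1875 gives p = 0.2148, positive; keep [-0.25, -0.1875]
u = -0.21875 gives p = 0.0771, positive; keep [-0.25, -0.21875]
u = -0.234375 gives p = 0.0076, positive; keep [-0.25, -0.234375]
u = -0.2421875 gives p = -0.0274, negative; keep [-0.2421875, -0.234375]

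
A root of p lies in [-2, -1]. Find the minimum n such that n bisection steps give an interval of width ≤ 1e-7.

Width after n steps is 1/2^n. Need 2^n ≥ 1/1e-7 = 10000000.
2^23 = 8388608 < 10000000 ≤ 2^24 = 16777216, so n = 24.

24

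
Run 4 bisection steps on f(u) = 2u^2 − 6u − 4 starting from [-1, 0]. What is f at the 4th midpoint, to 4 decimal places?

0.0078

midpoint -0.5: f = -0.5 < 0 → [-1, -0.5]
midpoint -0.75: f = 1.625 > 0 → [-0.75, -0.5]
midpoint -0.625: f = 0.53125 > 0 → [-0.625, -0.5]
midpoint -0.5625: f = 0.0078 > 0 → [-0.5625, -0.5]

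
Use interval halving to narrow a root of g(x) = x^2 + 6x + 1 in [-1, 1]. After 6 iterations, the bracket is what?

[-0.1875, -0.15625]

g(0) = 1 > 0, so the root lies in [-1, 0]
g(-0.5) = -1.75 < 0, so the root lies in [-0.5, 0]
g(-0.25) = -0.4375 < 0, so the root lies in [-0.25, 0]
g(-0.125) = 0.2656 > 0, so the root lies in [-0.25, -0.125]
g(-0.1875) = -0.0898 < 0, so the root lies in [-0.1875, -0.125]
g(-0.15625) = 0.0869 > 0, so the root lies in [-0.1875, -0.15625]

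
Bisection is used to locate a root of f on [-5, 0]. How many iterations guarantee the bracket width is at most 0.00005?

Width after n steps is 5/2^n. Need 2^n ≥ 5/0.00005 = 100000.
2^16 = 65536 < 100000 ≤ 2^17 = 131072, so n = 17.

17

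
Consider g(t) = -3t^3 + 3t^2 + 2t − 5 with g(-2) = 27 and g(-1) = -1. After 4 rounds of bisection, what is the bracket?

midpoint -1.5: g = 8.875 > 0 → [-1.5, -1]
midpoint -1.25: g = 3.046875 > 0 → [-1.25, -1]
midpoint -1.125: g = 0.818359 > 0 → [-1.125, -1]
midpoint -1.0625: g = -0.1399 < 0 → [-1.125, -1.0625]

[-1.125, -1.0625]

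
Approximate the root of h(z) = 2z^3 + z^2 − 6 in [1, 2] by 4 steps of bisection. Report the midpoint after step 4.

z = 1.5 gives h = 3, positive; keep [1, 1.5]
z = 1.25 gives h = -0.53125, negative; keep [1.25, 1.5]
z = 1.375 gives h = 1.089844, positive; keep [1.25, 1.375]
z = 1.3125 gives h = 0.2446, positive; keep [1.25, 1.3125]

1.3125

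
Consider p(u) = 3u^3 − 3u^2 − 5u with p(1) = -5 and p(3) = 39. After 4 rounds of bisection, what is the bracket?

[1.875, 2]

p(2) = 2 > 0, so the root lies in [1, 2]
p(1.5) = -4.125 < 0, so the root lies in [1.5, 2]
p(1.75) = -1.859375 < 0, so the root lies in [1.75, 2]
p(1.875) = -0.1465 < 0, so the root lies in [1.875, 2]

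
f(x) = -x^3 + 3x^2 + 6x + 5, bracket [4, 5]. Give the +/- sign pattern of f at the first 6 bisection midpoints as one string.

+---++

x = 4.5 gives f = 1.625, positive; keep [4.5, 5]
x = 4.75 gives f = -5.984375, negative; keep [4.5, 4.75]
x = 4.625 gives f = -2.009766, negative; keep [4.5, 4.625]
x = 4.5625 gives f = -0.1506, negative; keep [4.5, 4.5625]
x = 4.53125 gives f = 0.7475, positive; keep [4.53125, 4.5625]
x = 4.546875 gives f = 0.301, positive; keep [4.546875, 4.5625]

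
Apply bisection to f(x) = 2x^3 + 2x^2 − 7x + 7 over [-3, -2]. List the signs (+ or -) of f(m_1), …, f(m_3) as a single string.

m = -2.5, f(m) = 5.75 (+); new bracket [-3, -2.5]
m = -2.75, f(m) = -0.21875 (−); new bracket [-2.75, -2.5]
m = -2.625, f(m) = 2.980469 (+); new bracket [-2.75, -2.625]

+-+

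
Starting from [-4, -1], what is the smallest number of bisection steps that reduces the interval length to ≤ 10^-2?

Width after n steps is 3/2^n. Need 2^n ≥ 3/10^-2 = 300.
2^8 = 256 < 300 ≤ 2^9 = 512, so n = 9.

9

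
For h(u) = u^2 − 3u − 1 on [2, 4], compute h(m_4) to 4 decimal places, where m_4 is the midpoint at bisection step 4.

midpoint 3: h = -1 < 0 → [3, 4]
midpoint 3.5: h = 0.75 > 0 → [3, 3.5]
midpoint 3.25: h = -0.1875 < 0 → [3.25, 3.5]
midpoint 3.375: h = 0.2656 > 0 → [3.25, 3.375]

0.2656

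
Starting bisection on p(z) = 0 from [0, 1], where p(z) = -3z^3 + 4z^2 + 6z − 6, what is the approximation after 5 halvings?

0.84375

m = 0.5, p(m) = -2.375 (−); new bracket [0.5, 1]
m = 0.75, p(m) = -0.515625 (−); new bracket [0.75, 1]
m = 0.875, p(m) = 0.302734 (+); new bracket [0.75, 0.875]
m = 0.8125, p(m) = -0.0935 (−); new bracket [0.8125, 0.875]
m = 0.84375, p(m) = 0.1081 (+); new bracket [0.8125, 0.84375]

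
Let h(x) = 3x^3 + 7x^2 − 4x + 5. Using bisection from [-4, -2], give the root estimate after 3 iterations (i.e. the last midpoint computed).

m = -3, h(m) = -1 (−); new bracket [-3, -2]
m = -2.5, h(m) = 11.875 (+); new bracket [-3, -2.5]
m = -2.75, h(m) = 6.546875 (+); new bracket [-3, -2.75]

-2.75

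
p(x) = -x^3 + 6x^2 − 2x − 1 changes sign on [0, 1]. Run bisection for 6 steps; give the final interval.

midpoint 0.5: p = -0.625 < 0 → [0.5, 1]
midpoint 0.75: p = 0.453125 > 0 → [0.5, 0.75]
midpoint 0.625: p = -0.150391 < 0 → [0.625, 0.75]
midpoint 0.6875: p = 0.136 > 0 → [0.625, 0.6875]
midpoint 0.65625: p = -0.0111 < 0 → [0.65625, 0.6875]
midpoint 0.671875: p = 0.0615 > 0 → [0.65625, 0.671875]

[0.65625, 0.671875]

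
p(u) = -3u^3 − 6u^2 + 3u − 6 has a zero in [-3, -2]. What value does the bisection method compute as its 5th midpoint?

-2.65625

midpoint -2.5: p = -4.125 < 0 → [-3, -2.5]
midpoint -2.75: p = 2.765625 > 0 → [-2.75, -2.5]
midpoint -2.625: p = -0.955078 < 0 → [-2.75, -2.625]
midpoint -2.6875: p = 0.8342 > 0 → [-2.6875, -2.625]
midpoint -2.65625: p = -0.0779 < 0 → [-2.6875, -2.65625]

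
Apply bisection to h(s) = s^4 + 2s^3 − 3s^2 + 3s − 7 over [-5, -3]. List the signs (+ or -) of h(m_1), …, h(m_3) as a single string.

h(-4) = 61 > 0, so the root lies in [-4, -3]
h(-3.5) = 10.0625 > 0, so the root lies in [-3.5, -3]
h(-3.25) = -5.527344 < 0, so the root lies in [-3.5, -3.25]

++-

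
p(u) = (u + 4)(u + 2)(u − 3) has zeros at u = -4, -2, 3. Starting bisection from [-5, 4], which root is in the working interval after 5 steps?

3

p(-0.5) = -18.375 < 0, so the root lies in [-0.5, 4]
p(1.75) = -26.953125 < 0, so the root lies in [1.75, 4]
p(2.875) = -4.189453 < 0, so the root lies in [2.875, 4]
p(3.4375) = 17.6931 > 0, so the root lies in [2.875, 3.4375]
p(3.15625) = 5.7655 > 0, so the root lies in [2.875, 3.15625]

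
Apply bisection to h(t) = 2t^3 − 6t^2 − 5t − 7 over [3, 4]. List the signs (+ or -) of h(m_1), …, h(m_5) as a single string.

---++

t = 3.5 gives h = -12.25, negative; keep [3.5, 4]
t = 3.75 gives h = -4.65625, negative; keep [3.75, 4]
t = 3.875 gives h = -0.097656, negative; keep [3.875, 4]
t = 3.9375 gives h = 2.3823, positive; keep [3.875, 3.9375]
t = 3.90625 gives h = 1.1253, positive; keep [3.875, 3.90625]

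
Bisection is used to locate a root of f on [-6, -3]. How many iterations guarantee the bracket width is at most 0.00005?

16

Width after n steps is 3/2^n. Need 2^n ≥ 3/0.00005 = 60000.
2^15 = 32768 < 60000 ≤ 2^16 = 65536, so n = 16.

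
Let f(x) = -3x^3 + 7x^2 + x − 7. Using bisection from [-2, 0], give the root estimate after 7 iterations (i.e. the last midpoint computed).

-0.890625

x = -1 gives f = 2, positive; keep [-1, 0]
x = -0.5 gives f = -5.375, negative; keep [-1, -0.5]
x = -0.75 gives f = -2.546875, negative; keep [-1, -0.75]
x = -0.875 gives f = -0.5059, negative; keep [-1, -0.875]
x = -0.9375 gives f = 0.6868, positive; keep [-0.9375, -0.875]
x = -0.90625 gives f = 0.0757, positive; keep [-0.90625, -0.875]
x = -0.890625 gives f = -0.2188, negative; keep [-0.90625, -0.890625]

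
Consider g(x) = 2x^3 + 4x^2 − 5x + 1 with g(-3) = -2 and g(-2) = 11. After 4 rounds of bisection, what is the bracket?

x = -2.5 gives g = 7.25, positive; keep [-3, -2.5]
x = -2.75 gives g = 3.40625, positive; keep [-3, -2.75]
x = -2.875 gives g = 0.910156, positive; keep [-3, -2.875]
x = -2.9375 gives g = -0.4917, negative; keep [-2.9375, -2.875]

[-2.9375, -2.875]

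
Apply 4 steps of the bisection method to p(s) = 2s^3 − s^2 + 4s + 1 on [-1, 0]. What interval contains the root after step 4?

s = -0.5 gives p = -1.5, negative; keep [-0.5, 0]
s = -0.25 gives p = -0.09375, negative; keep [-0.25, 0]
s = -0.125 gives p = 0.480469, positive; keep [-0.25, -0.125]
s = -0.1875 gives p = 0.2017, positive; keep [-0.25, -0.1875]

[-0.25, -0.1875]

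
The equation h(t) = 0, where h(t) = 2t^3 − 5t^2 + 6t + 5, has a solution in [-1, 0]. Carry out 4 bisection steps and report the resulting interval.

[-0.5625, -0.5]

midpoint -0.5: h = 0.5 > 0 → [-1, -0.5]
midpoint -0.75: h = -3.15625 < 0 → [-0.75, -0.5]
midpoint -0.625: h = -1.191406 < 0 → [-0.625, -0.5]
midpoint -0.5625: h = -0.313 < 0 → [-0.5625, -0.5]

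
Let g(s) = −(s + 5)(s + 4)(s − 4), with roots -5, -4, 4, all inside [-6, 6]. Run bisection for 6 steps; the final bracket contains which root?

4

midpoint 0: g = 80 > 0 → [0, 6]
midpoint 3: g = 56 > 0 → [3, 6]
midpoint 4.5: g = -40.375 < 0 → [3, 4.5]
midpoint 3.75: g = 16.9531 > 0 → [3.75, 4.5]
midpoint 4.125: g = -9.2676 < 0 → [3.75, 4.125]
midpoint 3.9375: g = 4.4338 > 0 → [3.9375, 4.125]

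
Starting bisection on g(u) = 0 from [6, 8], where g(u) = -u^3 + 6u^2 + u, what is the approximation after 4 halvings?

6.125

midpoint 7: g = -42 < 0 → [6, 7]
midpoint 6.5: g = -14.625 < 0 → [6, 6.5]
midpoint 6.25: g = -3.515625 < 0 → [6, 6.25]
midpoint 6.125: g = 1.4355 > 0 → [6.125, 6.25]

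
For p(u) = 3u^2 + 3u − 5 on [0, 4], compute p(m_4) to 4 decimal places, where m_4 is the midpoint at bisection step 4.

midpoint 2: p = 13 > 0 → [0, 2]
midpoint 1: p = 1 > 0 → [0, 1]
midpoint 0.5: p = -2.75 < 0 → [0.5, 1]
midpoint 0.75: p = -1.0625 < 0 → [0.75, 1]

-1.0625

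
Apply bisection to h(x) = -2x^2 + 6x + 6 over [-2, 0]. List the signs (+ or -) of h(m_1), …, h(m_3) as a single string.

-++

x = -1 gives h = -2, negative; keep [-1, 0]
x = -0.5 gives h = 2.5, positive; keep [-1, -0.5]
x = -0.75 gives h = 0.375, positive; keep [-1, -0.75]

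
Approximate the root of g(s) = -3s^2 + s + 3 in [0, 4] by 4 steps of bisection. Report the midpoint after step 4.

1.25

s = 2 gives g = -7, negative; keep [0, 2]
s = 1 gives g = 1, positive; keep [1, 2]
s = 1.5 gives g = -2.25, negative; keep [1, 1.5]
s = 1.25 gives g = -0.4375, negative; keep [1, 1.25]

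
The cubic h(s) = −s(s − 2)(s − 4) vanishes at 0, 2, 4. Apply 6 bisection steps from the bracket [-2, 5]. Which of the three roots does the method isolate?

0

m = 1.5, h(m) = -1.875 (−); new bracket [-2, 1.5]
m = -0.25, h(m) = 2.390625 (+); new bracket [-0.25, 1.5]
m = 0.625, h(m) = -2.900391 (−); new bracket [-0.25, 0.625]
m = 0.1875, h(m) = -1.2957 (−); new bracket [-0.25, 0.1875]
m = -0.03125, h(m) = 0.2559 (+); new bracket [-0.03125, 0.1875]
m = 0.078125, h(m) = -0.5889 (−); new bracket [-0.03125, 0.078125]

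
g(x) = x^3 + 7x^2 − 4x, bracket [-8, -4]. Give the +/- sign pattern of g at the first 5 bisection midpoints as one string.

+++--

g(-6) = 60 > 0, so the root lies in [-8, -6]
g(-7) = 28 > 0, so the root lies in [-8, -7]
g(-7.5) = 1.875 > 0, so the root lies in [-8, -7.5]
g(-7.75) = -14.0469 < 0, so the root lies in [-7.75, -7.5]
g(-7.625) = -5.8379 < 0, so the root lies in [-7.625, -7.5]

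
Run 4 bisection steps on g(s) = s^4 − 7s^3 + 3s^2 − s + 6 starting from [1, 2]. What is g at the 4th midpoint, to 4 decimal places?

g(1.5) = -7.3125 < 0, so the root lies in [1, 1.5]
g(1.25) = -1.792969 < 0, so the root lies in [1, 1.25]
g(1.125) = 0.306885 > 0, so the root lies in [1.125, 1.25]
g(1.1875) = -0.6904 < 0, so the root lies in [1.125, 1.1875]

-0.6904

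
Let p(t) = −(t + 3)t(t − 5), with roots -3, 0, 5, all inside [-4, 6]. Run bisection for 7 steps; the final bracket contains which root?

5

midpoint 1: p = 16 > 0 → [1, 6]
midpoint 3.5: p = 34.125 > 0 → [3.5, 6]
midpoint 4.75: p = 9.203125 > 0 → [4.75, 6]
midpoint 5.375: p = -16.8809 < 0 → [4.75, 5.375]
midpoint 5.0625: p = -2.551 < 0 → [4.75, 5.0625]
midpoint 4.90625: p = 3.6366 > 0 → [4.90625, 5.0625]
midpoint 4.984375: p = 0.6218 > 0 → [4.984375, 5.0625]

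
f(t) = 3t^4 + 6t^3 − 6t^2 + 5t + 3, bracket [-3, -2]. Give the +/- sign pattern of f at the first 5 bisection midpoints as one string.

--+--

midpoint -2.5: f = -23.5625 < 0 → [-3, -2.5]
midpoint -2.75: f = -9.332031 < 0 → [-3, -2.75]
midpoint -2.875: f = 1.410889 > 0 → [-2.875, -2.75]
midpoint -2.8125: f = -4.2956 < 0 → [-2.875, -2.8125]
midpoint -2.84375: f = -1.5287 < 0 → [-2.875, -2.84375]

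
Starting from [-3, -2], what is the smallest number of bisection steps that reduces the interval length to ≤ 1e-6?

20

Width after n steps is 1/2^n. Need 2^n ≥ 1/1e-6 = 1000000.
2^19 = 524288 < 1000000 ≤ 2^20 = 1048576, so n = 20.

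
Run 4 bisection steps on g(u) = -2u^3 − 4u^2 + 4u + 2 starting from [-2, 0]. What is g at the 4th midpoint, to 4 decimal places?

g(-1) = -4 < 0, so the root lies in [-1, 0]
g(-0.5) = -0.75 < 0, so the root lies in [-0.5, 0]
g(-0.25) = 0.78125 > 0, so the root lies in [-0.5, -0.25]
g(-0.375) = 0.043 > 0, so the root lies in [-0.5, -0.375]

0.0430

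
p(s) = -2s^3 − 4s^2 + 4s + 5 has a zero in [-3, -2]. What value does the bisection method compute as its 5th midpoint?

-2.40625

s = -2.5 gives p = 1.25, positive; keep [-2.5, -2]
s = -2.25 gives p = -1.46875, negative; keep [-2.5, -2.25]
s = -2.375 gives p = -0.269531, negative; keep [-2.5, -2.375]
s = -2.4375 gives p = 0.4487, positive; keep [-2.4375, -2.375]
s = -2.40625 gives p = 0.0794, positive; keep [-2.40625, -2.375]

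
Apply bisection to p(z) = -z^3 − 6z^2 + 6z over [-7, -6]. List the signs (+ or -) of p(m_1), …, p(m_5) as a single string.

z = -6.5 gives p = -17.875, negative; keep [-7, -6.5]
z = -6.75 gives p = -6.328125, negative; keep [-7, -6.75]
z = -6.875 gives p = 0.107422, positive; keep [-6.875, -6.75]
z = -6.8125 gives p = -3.1667, negative; keep [-6.875, -6.8125]
z = -6.84375 gives p = -1.5439, negative; keep [-6.875, -6.84375]

--+--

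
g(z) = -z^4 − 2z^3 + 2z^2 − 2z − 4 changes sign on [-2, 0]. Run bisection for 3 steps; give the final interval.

midpoint -1: g = 1 > 0 → [-1, 0]
midpoint -0.5: g = -2.3125 < 0 → [-1, -0.5]
midpoint -0.75: g = -0.847656 < 0 → [-1, -0.75]

[-1, -0.75]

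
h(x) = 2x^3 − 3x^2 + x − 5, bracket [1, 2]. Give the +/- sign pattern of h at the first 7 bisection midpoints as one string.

---+-+-

h(1.5) = -3.5 < 0, so the root lies in [1.5, 2]
h(1.75) = -1.71875 < 0, so the root lies in [1.75, 2]
h(1.875) = -0.488281 < 0, so the root lies in [1.875, 2]
h(1.9375) = 0.2222 > 0, so the root lies in [1.875, 1.9375]
h(1.90625) = -0.1413 < 0, so the root lies in [1.90625, 1.9375]
h(1.921875) = 0.0384 > 0, so the root lies in [1.90625, 1.921875]
h(1.9140625) = -0.052 < 0, so the root lies in [1.9140625, 1.921875]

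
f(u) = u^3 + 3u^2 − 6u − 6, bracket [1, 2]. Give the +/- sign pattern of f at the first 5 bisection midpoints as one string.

---++

u = 1.5 gives f = -4.875, negative; keep [1.5, 2]
u = 1.75 gives f = -1.953125, negative; keep [1.75, 2]
u = 1.875 gives f = -0.111328, negative; keep [1.875, 2]
u = 1.9375 gives f = 0.9099, positive; keep [1.875, 1.9375]
u = 1.90625 gives f = 0.3908, positive; keep [1.875, 1.90625]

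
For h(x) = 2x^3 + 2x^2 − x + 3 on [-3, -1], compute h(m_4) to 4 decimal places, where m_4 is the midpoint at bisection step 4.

h(-2) = -3 < 0, so the root lies in [-2, -1]
h(-1.5) = 2.25 > 0, so the root lies in [-2, -1.5]
h(-1.75) = 0.15625 > 0, so the root lies in [-2, -1.75]
h(-1.875) = -1.2773 < 0, so the root lies in [-1.875, -1.75]

-1.2773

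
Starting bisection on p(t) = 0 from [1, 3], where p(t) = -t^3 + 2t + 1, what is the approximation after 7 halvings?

1.609375

m = 2, p(m) = -3 (−); new bracket [1, 2]
m = 1.5, p(m) = 0.625 (+); new bracket [1.5, 2]
m = 1.75, p(m) = -0.859375 (−); new bracket [1.5, 1.75]
m = 1.625, p(m) = -0.041 (−); new bracket [1.5, 1.625]
m = 1.5625, p(m) = 0.3103 (+); new bracket [1.5625, 1.625]
m = 1.59375, p(m) = 0.1393 (+); new bracket [1.59375, 1.625]
m = 1.609375, p(m) = 0.0503 (+); new bracket [1.609375, 1.625]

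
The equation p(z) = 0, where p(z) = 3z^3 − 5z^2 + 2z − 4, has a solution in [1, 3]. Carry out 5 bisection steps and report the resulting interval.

[1.6875, 1.75]

midpoint 2: p = 4 > 0 → [1, 2]
midpoint 1.5: p = -2.125 < 0 → [1.5, 2]
midpoint 1.75: p = 0.265625 > 0 → [1.5, 1.75]
midpoint 1.625: p = -1.0801 < 0 → [1.625, 1.75]
midpoint 1.6875: p = -0.447 < 0 → [1.6875, 1.75]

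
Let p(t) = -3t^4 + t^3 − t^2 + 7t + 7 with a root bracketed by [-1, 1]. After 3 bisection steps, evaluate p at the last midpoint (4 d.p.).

p(0) = 7 > 0, so the root lies in [-1, 0]
p(-0.5) = 2.9375 > 0, so the root lies in [-1, -0.5]
p(-0.75) = -0.183594 < 0, so the root lies in [-0.75, -0.5]

-0.1836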